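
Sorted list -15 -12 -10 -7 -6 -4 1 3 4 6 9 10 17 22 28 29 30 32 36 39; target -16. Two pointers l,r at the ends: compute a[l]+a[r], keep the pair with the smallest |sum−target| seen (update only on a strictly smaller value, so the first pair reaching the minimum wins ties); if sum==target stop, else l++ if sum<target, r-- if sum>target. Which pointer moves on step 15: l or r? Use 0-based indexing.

[0,19] -15+39=24 d=40 * → r--
[0,18] -15+36=21 d=37 * → r--
[0,17] -15+32=17 d=33 * → r--
[0,16] -15+30=15 d=31 * → r--
[0,15] -15+29=14 d=30 * → r--
[0,14] -15+28=13 d=29 * → r--
[0,13] -15+22=7 d=23 * → r--
[0,12] -15+17=2 d=18 * → r--
[0,11] -15+10=-5 d=11 * → r--
[0,10] -15+9=-6 d=10 * → r--
[0,9] -15+6=-9 d=7 * → r--
[0,8] -15+4=-11 d=5 * → r--
[0,7] -15+3=-12 d=4 * → r--
[0,6] -15+1=-14 d=2 * → r--
[0,5] -15+-4=-19 d=3 → l++

l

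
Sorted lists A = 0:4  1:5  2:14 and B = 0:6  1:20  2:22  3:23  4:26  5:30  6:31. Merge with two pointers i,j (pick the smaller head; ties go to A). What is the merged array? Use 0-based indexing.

[4, 5, 6, 14, 20, 22, 23, 26, 30, 31]

i=0 j=0: A[i]=4<=B[j]=6 take 4, i++
i=1 j=0: A[i]=5<=B[j]=6 take 5, i++
i=2 j=0: A[i]=14>B[j]=6 take 6, j++
i=2 j=1: A[i]=14<=B[j]=20 take 14, i++
i=3 j=1: A done, take B[j]=20, j++
i=3 j=2: A done, take B[j]=22, j++
i=3 j=3: A done, take B[j]=23, j++
i=3 j=4: A done, take B[j]=26, j++
i=3 j=5: A done, take B[j]=30, j++
i=3 j=6: A done, take B[j]=31, j++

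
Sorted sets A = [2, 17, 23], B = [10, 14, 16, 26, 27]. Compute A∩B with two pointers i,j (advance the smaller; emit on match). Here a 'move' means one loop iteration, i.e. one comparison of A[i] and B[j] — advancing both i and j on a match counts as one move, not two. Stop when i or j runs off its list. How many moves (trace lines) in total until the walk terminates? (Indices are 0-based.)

6 moves

[i=0,j=0] 2<10 → i++
[i=1,j=0] 17>10 → j++
[i=1,j=1] 17>14 → j++
[i=1,j=2] 17>16 → j++
[i=1,j=3] 17<26 → i++
[i=2,j=3] 23<26 → i++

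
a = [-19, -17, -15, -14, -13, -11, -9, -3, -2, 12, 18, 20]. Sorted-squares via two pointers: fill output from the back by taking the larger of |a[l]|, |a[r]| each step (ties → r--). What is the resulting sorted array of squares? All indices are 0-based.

[4, 9, 81, 121, 144, 169, 196, 225, 289, 324, 361, 400]

l=0 r=11: |-19|<=|20| out[11]=400, r--
l=0 r=10: |-19|>|18| out[10]=361, l++
l=1 r=10: |-17|<=|18| out[9]=324, r--
l=1 r=9: |-17|>|12| out[8]=289, l++
l=2 r=9: |-15|>|12| out[7]=225, l++
l=3 r=9: |-14|>|12| out[6]=196, l++
l=4 r=9: |-13|>|12| out[5]=169, l++
l=5 r=9: |-11|<=|12| out[4]=144, r--
l=5 r=8: |-11|>|-2| out[3]=121, l++
l=6 r=8: |-9|>|-2| out[2]=81, l++
l=7 r=8: |-3|>|-2| out[1]=9, l++
l=8 r=8: |-2|<=|-2| out[0]=4, r--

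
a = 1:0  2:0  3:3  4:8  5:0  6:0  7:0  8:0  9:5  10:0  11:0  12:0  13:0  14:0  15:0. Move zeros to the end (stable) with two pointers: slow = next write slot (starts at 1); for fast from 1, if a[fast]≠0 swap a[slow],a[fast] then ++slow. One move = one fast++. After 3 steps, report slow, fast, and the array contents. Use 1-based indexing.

slow=2, fast=4, a=[3, 0, 0, 8, 0, 0, 0, 0, 5, 0, 0, 0, 0, 0, 0]

slow=1 fast=1: a[fast]=0, fast++
slow=1 fast=2: a[fast]=0, fast++
slow=1 fast=3: a[fast]=3≠0 swap→a[1]=3, slow++,fast++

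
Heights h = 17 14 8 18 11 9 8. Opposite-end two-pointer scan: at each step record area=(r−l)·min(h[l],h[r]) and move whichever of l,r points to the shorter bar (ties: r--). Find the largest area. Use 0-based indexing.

max area = 51

l=0 r=6: min(17,8)*6=48 best=48 *, r--
l=0 r=5: min(17,9)*5=45 best=48, r--
l=0 r=4: min(17,11)*4=44 best=48, r--
l=0 r=3: min(17,18)*3=51 best=51 *, l++
l=1 r=3: min(14,18)*2=28 best=51, l++
l=2 r=3: min(8,18)*1=8 best=51, l++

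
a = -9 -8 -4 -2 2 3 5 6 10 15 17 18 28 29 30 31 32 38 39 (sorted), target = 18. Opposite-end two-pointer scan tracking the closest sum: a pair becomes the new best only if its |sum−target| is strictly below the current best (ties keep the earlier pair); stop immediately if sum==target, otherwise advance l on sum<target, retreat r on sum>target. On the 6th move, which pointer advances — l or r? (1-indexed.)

[1,19] -9+39=30 d=12 * → r--
[1,18] -9+38=29 d=11 * → r--
[1,17] -9+32=23 d=5 * → r--
[1,16] -9+31=22 d=4 * → r--
[1,15] -9+30=21 d=3 * → r--
[1,14] -9+29=20 d=2 * → r--

r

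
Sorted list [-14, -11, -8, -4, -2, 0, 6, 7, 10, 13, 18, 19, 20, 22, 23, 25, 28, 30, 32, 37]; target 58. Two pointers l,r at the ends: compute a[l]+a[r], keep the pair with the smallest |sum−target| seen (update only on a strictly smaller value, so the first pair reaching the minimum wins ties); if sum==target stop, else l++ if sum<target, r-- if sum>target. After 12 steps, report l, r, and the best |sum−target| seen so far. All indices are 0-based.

l=12, r=19, best |Δ|=2

l=0 r=19: -14+37=23 d=35 *, l++
l=1 r=19: -11+37=26 d=32 *, l++
l=2 r=19: -8+37=29 d=29 *, l++
l=3 r=19: -4+37=33 d=25 *, l++
l=4 r=19: -2+37=35 d=23 *, l++
l=5 r=19: 0+37=37 d=21 *, l++
l=6 r=19: 6+37=43 d=15 *, l++
l=7 r=19: 7+37=44 d=14 *, l++
l=8 r=19: 10+37=47 d=11 *, l++
l=9 r=19: 13+37=50 d=8 *, l++
l=10 r=19: 18+37=55 d=3 *, l++
l=11 r=19: 19+37=56 d=2 *, l++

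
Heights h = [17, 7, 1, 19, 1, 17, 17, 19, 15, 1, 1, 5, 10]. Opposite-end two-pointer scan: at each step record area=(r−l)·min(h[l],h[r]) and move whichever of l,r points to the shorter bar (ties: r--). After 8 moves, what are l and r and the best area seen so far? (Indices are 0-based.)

l=0 r=12: min(17,10)*12=120 best=120 *, r--
l=0 r=11: min(17,5)*11=55 best=120, r--
l=0 r=10: min(17,1)*10=10 best=120, r--
l=0 r=9: min(17,1)*9=9 best=120, r--
l=0 r=8: min(17,15)*8=120 best=120, r--
l=0 r=7: min(17,19)*7=119 best=120, l++
l=1 r=7: min(7,19)*6=42 best=120, l++
l=2 r=7: min(1,19)*5=5 best=120, l++

l=3, r=7, best area=120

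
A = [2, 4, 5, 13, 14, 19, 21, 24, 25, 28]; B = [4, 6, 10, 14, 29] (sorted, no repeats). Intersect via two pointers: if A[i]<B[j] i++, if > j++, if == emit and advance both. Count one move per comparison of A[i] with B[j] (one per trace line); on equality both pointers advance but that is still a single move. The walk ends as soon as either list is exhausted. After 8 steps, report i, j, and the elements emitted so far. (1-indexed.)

[i=1,j=1] 2<4 → i++
[i=2,j=1] 4==4 emit → i++,j++
[i=3,j=2] 5<6 → i++
[i=4,j=2] 13>6 → j++
[i=4,j=3] 13>10 → j++
[i=4,j=4] 13<14 → i++
[i=5,j=4] 14==14 emit → i++,j++
[i=6,j=5] 19<29 → i++

i=7, j=5, emitted=[4, 14]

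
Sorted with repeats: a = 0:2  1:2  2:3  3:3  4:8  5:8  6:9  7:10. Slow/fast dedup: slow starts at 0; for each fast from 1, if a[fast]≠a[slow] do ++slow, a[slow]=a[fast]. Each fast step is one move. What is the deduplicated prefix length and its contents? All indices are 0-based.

slow=0 fast=1: a[fast]=2=a[slow] dup, fast++
slow=0 fast=2: a[fast]=3≠a[slow]=2 write a[1]=3, slow++,fast++
slow=1 fast=3: a[fast]=3=a[slow] dup, fast++
slow=1 fast=4: a[fast]=8≠a[slow]=3 write a[2]=8, slow++,fast++
slow=2 fast=5: a[fast]=8=a[slow] dup, fast++
slow=2 fast=6: a[fast]=9≠a[slow]=8 write a[3]=9, slow++,fast++
slow=3 fast=7: a[fast]=10≠a[slow]=9 write a[4]=10, slow++,fast++

length 5; prefix = [2, 3, 8, 9, 10]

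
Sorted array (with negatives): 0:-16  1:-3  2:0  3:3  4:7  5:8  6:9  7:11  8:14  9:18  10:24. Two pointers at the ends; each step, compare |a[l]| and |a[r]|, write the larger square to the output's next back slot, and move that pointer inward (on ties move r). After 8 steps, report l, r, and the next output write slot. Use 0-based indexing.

l=0 r=10: |-16|<=|24| out[10]=576, r--
l=0 r=9: |-16|<=|18| out[9]=324, r--
l=0 r=8: |-16|>|14| out[8]=256, l++
l=1 r=8: |-3|<=|14| out[7]=196, r--
l=1 r=7: |-3|<=|11| out[6]=121, r--
l=1 r=6: |-3|<=|9| out[5]=81, r--
l=1 r=5: |-3|<=|8| out[4]=64, r--
l=1 r=4: |-3|<=|7| out[3]=49, r--

l=1, r=3, next write slot=2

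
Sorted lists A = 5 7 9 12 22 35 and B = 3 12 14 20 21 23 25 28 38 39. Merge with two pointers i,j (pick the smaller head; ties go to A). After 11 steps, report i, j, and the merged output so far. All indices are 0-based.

i=5, j=6, merged so far=[3, 5, 7, 9, 12, 12, 14, 20, 21, 22, 23]

i=0 j=0: A[i]=5>B[j]=3 take 3, j++
i=0 j=1: A[i]=5<=B[j]=12 take 5, i++
i=1 j=1: A[i]=7<=B[j]=12 take 7, i++
i=2 j=1: A[i]=9<=B[j]=12 take 9, i++
i=3 j=1: A[i]=12<=B[j]=12 take 12, i++
i=4 j=1: A[i]=22>B[j]=12 take 12, j++
i=4 j=2: A[i]=22>B[j]=14 take 14, j++
i=4 j=3: A[i]=22>B[j]=20 take 20, j++
i=4 j=4: A[i]=22>B[j]=21 take 21, j++
i=4 j=5: A[i]=22<=B[j]=23 take 22, i++
i=5 j=5: A[i]=35>B[j]=23 take 23, j++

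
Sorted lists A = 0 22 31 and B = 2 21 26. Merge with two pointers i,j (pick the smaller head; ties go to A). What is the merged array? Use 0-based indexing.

i=0 j=0: A[i]=0<=B[j]=2 take 0, i++
i=1 j=0: A[i]=22>B[j]=2 take 2, j++
i=1 j=1: A[i]=22>B[j]=21 take 21, j++
i=1 j=2: A[i]=22<=B[j]=26 take 22, i++
i=2 j=2: A[i]=31>B[j]=26 take 26, j++
i=2 j=3: B done, take A[i]=31, i++

[0, 2, 21, 22, 26, 31]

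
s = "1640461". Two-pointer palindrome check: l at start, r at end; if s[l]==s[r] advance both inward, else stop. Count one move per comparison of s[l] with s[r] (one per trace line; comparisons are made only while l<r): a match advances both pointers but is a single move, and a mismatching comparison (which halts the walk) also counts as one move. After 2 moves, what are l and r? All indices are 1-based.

l=3, r=5

[1,7] '1'=='1' → l++,r--
[2,6] '6'=='6' → l++,r--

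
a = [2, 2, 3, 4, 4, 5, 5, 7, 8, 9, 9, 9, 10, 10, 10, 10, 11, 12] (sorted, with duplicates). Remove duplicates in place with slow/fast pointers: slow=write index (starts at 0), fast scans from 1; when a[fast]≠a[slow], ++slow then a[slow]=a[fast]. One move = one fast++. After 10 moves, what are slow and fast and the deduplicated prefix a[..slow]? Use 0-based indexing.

(s=0,f=1) a[fast]=2=a[slow] dup → fast++
(s=0,f=2) a[fast]=3≠a[slow]=2 write a[1]=3 → slow++,fast++
(s=1,f=3) a[fast]=4≠a[slow]=3 write a[2]=4 → slow++,fast++
(s=2,f=4) a[fast]=4=a[slow] dup → fast++
(s=2,f=5) a[fast]=5≠a[slow]=4 write a[3]=5 → slow++,fast++
(s=3,f=6) a[fast]=5=a[slow] dup → fast++
(s=3,f=7) a[fast]=7≠a[slow]=5 write a[4]=7 → slow++,fast++
(s=4,f=8) a[fast]=8≠a[slow]=7 write a[5]=8 → slow++,fast++
(s=5,f=9) a[fast]=9≠a[slow]=8 write a[6]=9 → slow++,fast++
(s=6,f=10) a[fast]=9=a[slow] dup → fast++

slow=6, fast=11, prefix=[2, 3, 4, 5, 7, 8, 9]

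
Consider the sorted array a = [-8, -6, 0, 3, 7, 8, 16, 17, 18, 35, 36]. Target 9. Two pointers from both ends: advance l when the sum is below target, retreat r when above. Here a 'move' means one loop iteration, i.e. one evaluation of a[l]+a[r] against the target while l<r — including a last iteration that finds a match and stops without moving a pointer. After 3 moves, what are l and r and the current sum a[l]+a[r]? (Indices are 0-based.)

l=0, r=7, sum=9

l=0 r=10: -8+36=28 >9, r--
l=0 r=9: -8+35=27 >9, r--
l=0 r=8: -8+18=10 >9, r--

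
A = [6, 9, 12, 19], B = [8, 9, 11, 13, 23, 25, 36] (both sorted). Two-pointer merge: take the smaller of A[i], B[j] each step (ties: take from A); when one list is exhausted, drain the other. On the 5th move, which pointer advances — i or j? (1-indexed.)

i=1 j=1: A[i]=6<=B[j]=8 take 6, i++
i=2 j=1: A[i]=9>B[j]=8 take 8, j++
i=2 j=2: A[i]=9<=B[j]=9 take 9, i++
i=3 j=2: A[i]=12>B[j]=9 take 9, j++
i=3 j=3: A[i]=12>B[j]=11 take 11, j++

j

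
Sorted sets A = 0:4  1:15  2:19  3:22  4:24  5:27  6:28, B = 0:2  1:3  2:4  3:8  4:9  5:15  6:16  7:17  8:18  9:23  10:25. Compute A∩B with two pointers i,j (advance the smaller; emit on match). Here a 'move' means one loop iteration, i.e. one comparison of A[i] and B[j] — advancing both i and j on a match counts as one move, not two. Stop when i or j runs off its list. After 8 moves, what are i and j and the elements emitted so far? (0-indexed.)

i=2, j=8, emitted=[4, 15]

[i=0,j=0] 4>2 → j++
[i=0,j=1] 4>3 → j++
[i=0,j=2] 4==4 emit → i++,j++
[i=1,j=3] 15>8 → j++
[i=1,j=4] 15>9 → j++
[i=1,j=5] 15==15 emit → i++,j++
[i=2,j=6] 19>16 → j++
[i=2,j=7] 19>17 → j++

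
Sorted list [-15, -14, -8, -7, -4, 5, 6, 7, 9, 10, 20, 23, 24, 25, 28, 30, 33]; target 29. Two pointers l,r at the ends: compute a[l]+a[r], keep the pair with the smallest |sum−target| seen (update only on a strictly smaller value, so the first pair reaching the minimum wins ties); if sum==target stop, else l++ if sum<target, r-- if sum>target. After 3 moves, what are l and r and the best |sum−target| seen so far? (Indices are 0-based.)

[0,16] -15+33=18 d=11 * → l++
[1,16] -14+33=19 d=10 * → l++
[2,16] -8+33=25 d=4 * → l++

l=3, r=16, best |Δ|=4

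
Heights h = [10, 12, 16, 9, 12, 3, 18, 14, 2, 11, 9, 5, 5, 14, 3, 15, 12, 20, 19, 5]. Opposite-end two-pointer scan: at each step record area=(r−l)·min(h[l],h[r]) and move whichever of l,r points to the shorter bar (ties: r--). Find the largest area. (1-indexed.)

max area = 256

l=1 r=20: min(10,5)*19=95 best=95 *, r--
l=1 r=19: min(10,19)*18=180 best=180 *, l++
l=2 r=19: min(12,19)*17=204 best=204 *, l++
l=3 r=19: min(16,19)*16=256 best=256 *, l++
l=4 r=19: min(9,19)*15=135 best=256, l++
l=5 r=19: min(12,19)*14=168 best=256, l++
l=6 r=19: min(3,19)*13=39 best=256, l++
l=7 r=19: min(18,19)*12=216 best=256, l++
l=8 r=19: min(14,19)*11=154 best=256, l++
l=9 r=19: min(2,19)*10=20 best=256, l++
l=10 r=19: min(11,19)*9=99 best=256, l++
l=11 r=19: min(9,19)*8=72 best=256, l++
l=12 r=19: min(5,19)*7=35 best=256, l++
l=13 r=19: min(5,19)*6=30 best=256, l++
l=14 r=19: min(14,19)*5=70 best=256, l++
l=15 r=19: min(3,19)*4=12 best=256, l++
l=16 r=19: min(15,19)*3=45 best=256, l++
l=17 r=19: min(12,19)*2=24 best=256, l++
l=18 r=19: min(20,19)*1=19 best=256, r--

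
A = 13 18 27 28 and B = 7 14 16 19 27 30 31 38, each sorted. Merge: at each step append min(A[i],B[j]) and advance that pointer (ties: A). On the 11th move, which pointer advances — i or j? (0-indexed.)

[i=0,j=0] A[i]=13>B[j]=7 take 7 → j++
[i=0,j=1] A[i]=13<=B[j]=14 take 13 → i++
[i=1,j=1] A[i]=18>B[j]=14 take 14 → j++
[i=1,j=2] A[i]=18>B[j]=16 take 16 → j++
[i=1,j=3] A[i]=18<=B[j]=19 take 18 → i++
[i=2,j=3] A[i]=27>B[j]=19 take 19 → j++
[i=2,j=4] A[i]=27<=B[j]=27 take 27 → i++
[i=3,j=4] A[i]=28>B[j]=27 take 27 → j++
[i=3,j=5] A[i]=28<=B[j]=30 take 28 → i++
[i=4,j=5] A done, take B[j]=30 → j++
[i=4,j=6] A done, take B[j]=31 → j++

j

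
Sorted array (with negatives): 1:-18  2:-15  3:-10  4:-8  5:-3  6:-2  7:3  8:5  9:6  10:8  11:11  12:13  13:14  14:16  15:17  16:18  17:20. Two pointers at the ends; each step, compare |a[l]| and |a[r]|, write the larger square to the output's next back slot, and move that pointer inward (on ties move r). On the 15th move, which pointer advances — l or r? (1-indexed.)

l=1 r=17: |-18|<=|20| out[17]=400, r--
l=1 r=16: |-18|<=|18| out[16]=324, r--
l=1 r=15: |-18|>|17| out[15]=324, l++
l=2 r=15: |-15|<=|17| out[14]=289, r--
l=2 r=14: |-15|<=|16| out[13]=256, r--
l=2 r=13: |-15|>|14| out[12]=225, l++
l=3 r=13: |-10|<=|14| out[11]=196, r--
l=3 r=12: |-10|<=|13| out[10]=169, r--
l=3 r=11: |-10|<=|11| out[9]=121, r--
l=3 r=10: |-10|>|8| out[8]=100, l++
l=4 r=10: |-8|<=|8| out[7]=64, r--
l=4 r=9: |-8|>|6| out[6]=64, l++
l=5 r=9: |-3|<=|6| out[5]=36, r--
l=5 r=8: |-3|<=|5| out[4]=25, r--
l=5 r=7: |-3|<=|3| out[3]=9, r--

r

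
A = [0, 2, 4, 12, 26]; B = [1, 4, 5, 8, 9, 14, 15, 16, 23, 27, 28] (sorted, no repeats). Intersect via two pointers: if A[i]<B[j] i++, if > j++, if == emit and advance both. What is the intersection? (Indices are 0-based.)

i=0 j=0: 0<1, i++
i=1 j=0: 2>1, j++
i=1 j=1: 2<4, i++
i=2 j=1: 4==4 emit, i++,j++
i=3 j=2: 12>5, j++
i=3 j=3: 12>8, j++
i=3 j=4: 12>9, j++
i=3 j=5: 12<14, i++
i=4 j=5: 26>14, j++
i=4 j=6: 26>15, j++
i=4 j=7: 26>16, j++
i=4 j=8: 26>23, j++
i=4 j=9: 26<27, i++

intersection = [4]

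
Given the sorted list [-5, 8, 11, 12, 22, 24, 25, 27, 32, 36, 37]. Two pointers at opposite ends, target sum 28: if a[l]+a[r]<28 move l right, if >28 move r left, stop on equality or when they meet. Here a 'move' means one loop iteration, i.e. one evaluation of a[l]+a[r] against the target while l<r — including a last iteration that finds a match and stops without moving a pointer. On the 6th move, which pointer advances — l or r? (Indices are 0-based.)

[0,10] -5+37=32 >28 → r--
[0,9] -5+36=31 >28 → r--
[0,8] -5+32=27 <28 → l++
[1,8] 8+32=40 >28 → r--
[1,7] 8+27=35 >28 → r--
[1,6] 8+25=33 >28 → r--

r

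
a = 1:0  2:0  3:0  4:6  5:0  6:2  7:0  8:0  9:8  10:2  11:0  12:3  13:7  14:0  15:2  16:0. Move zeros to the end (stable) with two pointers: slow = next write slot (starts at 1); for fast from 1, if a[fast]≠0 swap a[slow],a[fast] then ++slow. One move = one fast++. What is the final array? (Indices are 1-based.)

[6, 2, 8, 2, 3, 7, 2, 0, 0, 0, 0, 0, 0, 0, 0, 0]

slow=1 fast=1: a[fast]=0, fast++
slow=1 fast=2: a[fast]=0, fast++
slow=1 fast=3: a[fast]=0, fast++
slow=1 fast=4: a[fast]=6≠0 swap→a[1]=6, slow++,fast++
slow=2 fast=5: a[fast]=0, fast++
slow=2 fast=6: a[fast]=2≠0 swap→a[2]=2, slow++,fast++
slow=3 fast=7: a[fast]=0, fast++
slow=3 fast=8: a[fast]=0, fast++
slow=3 fast=9: a[fast]=8≠0 swap→a[3]=8, slow++,fast++
slow=4 fast=10: a[fast]=2≠0 swap→a[4]=2, slow++,fast++
slow=5 fast=11: a[fast]=0, fast++
slow=5 fast=12: a[fast]=3≠0 swap→a[5]=3, slow++,fast++
slow=6 fast=13: a[fast]=7≠0 swap→a[6]=7, slow++,fast++
slow=7 fast=14: a[fast]=0, fast++
slow=7 fast=15: a[fast]=2≠0 swap→a[7]=2, slow++,fast++
slow=8 fast=16: a[fast]=0, fast++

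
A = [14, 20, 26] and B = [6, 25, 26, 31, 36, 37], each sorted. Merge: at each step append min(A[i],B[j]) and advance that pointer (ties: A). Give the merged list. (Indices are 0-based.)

[6, 14, 20, 25, 26, 26, 31, 36, 37]

[i=0,j=0] A[i]=14>B[j]=6 take 6 → j++
[i=0,j=1] A[i]=14<=B[j]=25 take 14 → i++
[i=1,j=1] A[i]=20<=B[j]=25 take 20 → i++
[i=2,j=1] A[i]=26>B[j]=25 take 25 → j++
[i=2,j=2] A[i]=26<=B[j]=26 take 26 → i++
[i=3,j=2] A done, take B[j]=26 → j++
[i=3,j=3] A done, take B[j]=31 → j++
[i=3,j=4] A done, take B[j]=36 → j++
[i=3,j=5] A done, take B[j]=37 → j++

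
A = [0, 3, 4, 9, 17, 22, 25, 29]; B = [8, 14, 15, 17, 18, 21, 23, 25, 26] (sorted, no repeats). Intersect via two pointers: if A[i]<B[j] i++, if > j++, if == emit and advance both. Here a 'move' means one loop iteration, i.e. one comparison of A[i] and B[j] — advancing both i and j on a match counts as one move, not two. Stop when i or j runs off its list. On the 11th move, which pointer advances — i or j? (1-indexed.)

i=1 j=1: 0<8, i++
i=2 j=1: 3<8, i++
i=3 j=1: 4<8, i++
i=4 j=1: 9>8, j++
i=4 j=2: 9<14, i++
i=5 j=2: 17>14, j++
i=5 j=3: 17>15, j++
i=5 j=4: 17==17 emit, i++,j++
i=6 j=5: 22>18, j++
i=6 j=6: 22>21, j++
i=6 j=7: 22<23, i++

i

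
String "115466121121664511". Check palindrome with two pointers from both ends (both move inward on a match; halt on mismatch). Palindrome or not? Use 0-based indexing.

palindrome

l=0 r=17: '1'=='1', l++,r--
l=1 r=16: '1'=='1', l++,r--
l=2 r=15: '5'=='5', l++,r--
l=3 r=14: '4'=='4', l++,r--
l=4 r=13: '6'=='6', l++,r--
l=5 r=12: '6'=='6', l++,r--
l=6 r=11: '1'=='1', l++,r--
l=7 r=10: '2'=='2', l++,r--
l=8 r=9: '1'=='1', l++,r--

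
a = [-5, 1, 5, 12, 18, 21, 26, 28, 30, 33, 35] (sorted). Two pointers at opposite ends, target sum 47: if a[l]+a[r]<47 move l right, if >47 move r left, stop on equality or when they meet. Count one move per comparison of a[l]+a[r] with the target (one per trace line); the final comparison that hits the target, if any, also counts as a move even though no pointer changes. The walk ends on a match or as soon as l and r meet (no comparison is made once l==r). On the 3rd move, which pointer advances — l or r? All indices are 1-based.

[1,11] -5+35=30 <47 → l++
[2,11] 1+35=36 <47 → l++
[3,11] 5+35=40 <47 → l++

l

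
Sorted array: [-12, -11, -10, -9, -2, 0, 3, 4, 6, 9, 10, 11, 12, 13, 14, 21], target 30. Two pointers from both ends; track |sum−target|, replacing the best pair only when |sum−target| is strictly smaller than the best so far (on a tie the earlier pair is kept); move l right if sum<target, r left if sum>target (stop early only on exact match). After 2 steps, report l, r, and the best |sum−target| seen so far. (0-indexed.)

[0,15] -12+21=9 d=21 * → l++
[1,15] -11+21=10 d=20 * → l++

l=2, r=15, best |Δ|=20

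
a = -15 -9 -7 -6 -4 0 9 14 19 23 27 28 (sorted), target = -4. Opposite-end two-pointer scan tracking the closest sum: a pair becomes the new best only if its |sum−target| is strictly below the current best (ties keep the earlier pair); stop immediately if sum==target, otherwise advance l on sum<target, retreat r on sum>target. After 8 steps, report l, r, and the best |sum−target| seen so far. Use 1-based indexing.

l=3, r=6, best |Δ|=2

[1,12] -15+28=13 d=17 * → r--
[1,11] -15+27=12 d=16 * → r--
[1,10] -15+23=8 d=12 * → r--
[1,9] -15+19=4 d=8 * → r--
[1,8] -15+14=-1 d=3 * → r--
[1,7] -15+9=-6 d=2 * → l++
[2,7] -9+9=0 d=4 → r--
[2,6] -9+0=-9 d=5 → l++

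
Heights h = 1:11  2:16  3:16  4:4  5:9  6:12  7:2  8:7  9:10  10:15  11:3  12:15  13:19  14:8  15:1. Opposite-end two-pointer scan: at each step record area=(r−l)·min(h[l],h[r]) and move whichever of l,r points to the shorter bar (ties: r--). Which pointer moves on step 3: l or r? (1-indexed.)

l

[1,15] min(11,1)*14=14 best=14 * → r--
[1,14] min(11,8)*13=104 best=104 * → r--
[1,13] min(11,19)*12=132 best=132 * → l++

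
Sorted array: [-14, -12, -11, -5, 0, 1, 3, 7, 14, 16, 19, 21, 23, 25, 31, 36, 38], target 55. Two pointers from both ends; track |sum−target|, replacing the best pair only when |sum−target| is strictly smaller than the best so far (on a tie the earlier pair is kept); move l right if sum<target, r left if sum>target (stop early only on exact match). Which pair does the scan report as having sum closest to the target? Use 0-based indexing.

l=0 r=16: -14+38=24 d=31 *, l++
l=1 r=16: -12+38=26 d=29 *, l++
l=2 r=16: -11+38=27 d=28 *, l++
l=3 r=16: -5+38=33 d=22 *, l++
l=4 r=16: 0+38=38 d=17 *, l++
l=5 r=16: 1+38=39 d=16 *, l++
l=6 r=16: 3+38=41 d=14 *, l++
l=7 r=16: 7+38=45 d=10 *, l++
l=8 r=16: 14+38=52 d=3 *, l++
l=9 r=16: 16+38=54 d=1 *, l++
l=10 r=16: 19+38=57 d=2, r--
l=10 r=15: 19+36=55 d=0 *, stop

pair (19, 36) with sum 55 (|Δ|=0)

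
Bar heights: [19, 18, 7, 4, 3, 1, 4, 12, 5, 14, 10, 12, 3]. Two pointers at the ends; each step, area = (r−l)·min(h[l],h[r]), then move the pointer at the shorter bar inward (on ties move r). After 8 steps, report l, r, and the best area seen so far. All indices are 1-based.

l=1, r=5, best area=132

l=1 r=13: min(19,3)*12=36 best=36 *, r--
l=1 r=12: min(19,12)*11=132 best=132 *, r--
l=1 r=11: min(19,10)*10=100 best=132, r--
l=1 r=10: min(19,14)*9=126 best=132, r--
l=1 r=9: min(19,5)*8=40 best=132, r--
l=1 r=8: min(19,12)*7=84 best=132, r--
l=1 r=7: min(19,4)*6=24 best=132, r--
l=1 r=6: min(19,1)*5=5 best=132, r--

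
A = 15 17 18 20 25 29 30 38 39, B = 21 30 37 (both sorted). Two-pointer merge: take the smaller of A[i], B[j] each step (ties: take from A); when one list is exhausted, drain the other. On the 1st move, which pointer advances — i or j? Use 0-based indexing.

[i=0,j=0] A[i]=15<=B[j]=21 take 15 → i++

i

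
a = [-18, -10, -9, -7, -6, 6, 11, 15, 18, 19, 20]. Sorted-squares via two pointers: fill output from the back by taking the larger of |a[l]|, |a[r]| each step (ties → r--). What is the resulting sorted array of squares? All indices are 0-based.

[36, 36, 49, 81, 100, 121, 225, 324, 324, 361, 400]

[0,10] |-18|<=|20| out[10]=400 → r--
[0,9] |-18|<=|19| out[9]=361 → r--
[0,8] |-18|<=|18| out[8]=324 → r--
[0,7] |-18|>|15| out[7]=324 → l++
[1,7] |-10|<=|15| out[6]=225 → r--
[1,6] |-10|<=|11| out[5]=121 → r--
[1,5] |-10|>|6| out[4]=100 → l++
[2,5] |-9|>|6| out[3]=81 → l++
[3,5] |-7|>|6| out[2]=49 → l++
[4,5] |-6|<=|6| out[1]=36 → r--
[4,4] |-6|<=|-6| out[0]=36 → r--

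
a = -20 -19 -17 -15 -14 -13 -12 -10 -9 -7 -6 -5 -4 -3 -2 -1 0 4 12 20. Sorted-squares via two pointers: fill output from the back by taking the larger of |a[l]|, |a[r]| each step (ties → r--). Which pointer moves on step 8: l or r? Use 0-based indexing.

l=0 r=19: |-20|<=|20| out[19]=400, r--
l=0 r=18: |-20|>|12| out[18]=400, l++
l=1 r=18: |-19|>|12| out[17]=361, l++
l=2 r=18: |-17|>|12| out[16]=289, l++
l=3 r=18: |-15|>|12| out[15]=225, l++
l=4 r=18: |-14|>|12| out[14]=196, l++
l=5 r=18: |-13|>|12| out[13]=169, l++
l=6 r=18: |-12|<=|12| out[12]=144, r--

r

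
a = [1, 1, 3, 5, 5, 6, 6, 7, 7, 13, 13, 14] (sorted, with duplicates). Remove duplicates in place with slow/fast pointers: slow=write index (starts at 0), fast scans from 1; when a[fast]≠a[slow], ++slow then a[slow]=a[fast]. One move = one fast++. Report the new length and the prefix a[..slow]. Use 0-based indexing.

slow=0 fast=1: a[fast]=1=a[slow] dup, fast++
slow=0 fast=2: a[fast]=3≠a[slow]=1 write a[1]=3, slow++,fast++
slow=1 fast=3: a[fast]=5≠a[slow]=3 write a[2]=5, slow++,fast++
slow=2 fast=4: a[fast]=5=a[slow] dup, fast++
slow=2 fast=5: a[fast]=6≠a[slow]=5 write a[3]=6, slow++,fast++
slow=3 fast=6: a[fast]=6=a[slow] dup, fast++
slow=3 fast=7: a[fast]=7≠a[slow]=6 write a[4]=7, slow++,fast++
slow=4 fast=8: a[fast]=7=a[slow] dup, fast++
slow=4 fast=9: a[fast]=13≠a[slow]=7 write a[5]=13, slow++,fast++
slow=5 fast=10: a[fast]=13=a[slow] dup, fast++
slow=5 fast=11: a[fast]=14≠a[slow]=13 write a[6]=14, slow++,fast++

length 7; prefix = [1, 3, 5, 6, 7, 13, 14]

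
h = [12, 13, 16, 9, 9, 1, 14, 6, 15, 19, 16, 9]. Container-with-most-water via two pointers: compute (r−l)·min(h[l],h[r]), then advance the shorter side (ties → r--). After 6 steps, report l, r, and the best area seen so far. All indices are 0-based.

l=4, r=9, best area=128

[0,11] min(12,9)*11=99 best=99 * → r--
[0,10] min(12,16)*10=120 best=120 * → l++
[1,10] min(13,16)*9=117 best=120 → l++
[2,10] min(16,16)*8=128 best=128 * → r--
[2,9] min(16,19)*7=112 best=128 → l++
[3,9] min(9,19)*6=54 best=128 → l++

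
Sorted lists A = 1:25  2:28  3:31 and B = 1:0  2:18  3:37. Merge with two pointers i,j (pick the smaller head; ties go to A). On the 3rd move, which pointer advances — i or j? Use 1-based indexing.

i=1 j=1: A[i]=25>B[j]=0 take 0, j++
i=1 j=2: A[i]=25>B[j]=18 take 18, j++
i=1 j=3: A[i]=25<=B[j]=37 take 25, i++

i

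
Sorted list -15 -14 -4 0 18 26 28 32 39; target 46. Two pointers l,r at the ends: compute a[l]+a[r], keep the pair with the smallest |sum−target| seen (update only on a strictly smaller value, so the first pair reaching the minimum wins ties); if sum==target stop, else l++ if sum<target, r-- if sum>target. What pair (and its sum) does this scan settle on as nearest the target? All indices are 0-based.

[0,8] -15+39=24 d=22 * → l++
[1,8] -14+39=25 d=21 * → l++
[2,8] -4+39=35 d=11 * → l++
[3,8] 0+39=39 d=7 * → l++
[4,8] 18+39=57 d=11 → r--
[4,7] 18+32=50 d=4 * → r--
[4,6] 18+28=46 d=0 * → stop

pair (18, 28) with sum 46 (|Δ|=0)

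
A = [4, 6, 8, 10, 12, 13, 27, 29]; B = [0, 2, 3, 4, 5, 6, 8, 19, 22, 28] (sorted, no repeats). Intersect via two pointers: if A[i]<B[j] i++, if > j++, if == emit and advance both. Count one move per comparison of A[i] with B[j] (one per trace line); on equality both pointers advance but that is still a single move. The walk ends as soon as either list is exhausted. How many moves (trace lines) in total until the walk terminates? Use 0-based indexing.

14 moves

[i=0,j=0] 4>0 → j++
[i=0,j=1] 4>2 → j++
[i=0,j=2] 4>3 → j++
[i=0,j=3] 4==4 emit → i++,j++
[i=1,j=4] 6>5 → j++
[i=1,j=5] 6==6 emit → i++,j++
[i=2,j=6] 8==8 emit → i++,j++
[i=3,j=7] 10<19 → i++
[i=4,j=7] 12<19 → i++
[i=5,j=7] 13<19 → i++
[i=6,j=7] 27>19 → j++
[i=6,j=8] 27>22 → j++
[i=6,j=9] 27<28 → i++
[i=7,j=9] 29>28 → j++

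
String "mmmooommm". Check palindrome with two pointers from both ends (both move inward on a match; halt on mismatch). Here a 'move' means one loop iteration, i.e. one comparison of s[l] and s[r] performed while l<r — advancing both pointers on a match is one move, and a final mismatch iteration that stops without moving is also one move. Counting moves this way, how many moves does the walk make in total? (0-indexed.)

4 moves

[0,8] 'm'=='m' → l++,r--
[1,7] 'm'=='m' → l++,r--
[2,6] 'm'=='m' → l++,r--
[3,5] 'o'=='o' → l++,r--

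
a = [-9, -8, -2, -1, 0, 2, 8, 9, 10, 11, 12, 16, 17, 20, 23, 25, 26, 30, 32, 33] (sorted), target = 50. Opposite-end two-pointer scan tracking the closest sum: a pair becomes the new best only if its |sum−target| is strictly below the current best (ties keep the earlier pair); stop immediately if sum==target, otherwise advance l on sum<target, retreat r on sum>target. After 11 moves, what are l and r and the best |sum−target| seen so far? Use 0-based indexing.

[0,19] -9+33=24 d=26 * → l++
[1,19] -8+33=25 d=25 * → l++
[2,19] -2+33=31 d=19 * → l++
[3,19] -1+33=32 d=18 * → l++
[4,19] 0+33=33 d=17 * → l++
[5,19] 2+33=35 d=15 * → l++
[6,19] 8+33=41 d=9 * → l++
[7,19] 9+33=42 d=8 * → l++
[8,19] 10+33=43 d=7 * → l++
[9,19] 11+33=44 d=6 * → l++
[10,19] 12+33=45 d=5 * → l++

l=11, r=19, best |Δ|=5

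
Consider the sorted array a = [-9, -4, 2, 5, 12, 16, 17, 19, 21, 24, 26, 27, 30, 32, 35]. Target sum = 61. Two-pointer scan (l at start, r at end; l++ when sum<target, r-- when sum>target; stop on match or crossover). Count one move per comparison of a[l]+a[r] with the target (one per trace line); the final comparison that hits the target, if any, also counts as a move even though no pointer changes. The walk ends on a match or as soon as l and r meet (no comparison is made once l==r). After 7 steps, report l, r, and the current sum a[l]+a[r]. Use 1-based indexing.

l=8, r=15, sum=54

[1,15] -9+35=26 <61 → l++
[2,15] -4+35=31 <61 → l++
[3,15] 2+35=37 <61 → l++
[4,15] 5+35=40 <61 → l++
[5,15] 12+35=47 <61 → l++
[6,15] 16+35=51 <61 → l++
[7,15] 17+35=52 <61 → l++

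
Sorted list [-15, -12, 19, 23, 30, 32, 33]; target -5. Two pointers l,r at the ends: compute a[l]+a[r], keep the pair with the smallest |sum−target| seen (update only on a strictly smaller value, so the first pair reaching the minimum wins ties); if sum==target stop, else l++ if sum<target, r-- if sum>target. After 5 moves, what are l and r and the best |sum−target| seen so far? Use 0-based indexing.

l=0, r=1, best |Δ|=9

l=0 r=6: -15+33=18 d=23 *, r--
l=0 r=5: -15+32=17 d=22 *, r--
l=0 r=4: -15+30=15 d=20 *, r--
l=0 r=3: -15+23=8 d=13 *, r--
l=0 r=2: -15+19=4 d=9 *, r--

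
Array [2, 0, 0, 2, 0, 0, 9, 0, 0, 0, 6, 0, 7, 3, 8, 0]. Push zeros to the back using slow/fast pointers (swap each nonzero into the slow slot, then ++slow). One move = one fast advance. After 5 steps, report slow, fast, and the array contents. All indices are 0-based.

(s=0,f=0) a[fast]=2≠0 swap→a[0]=2 → slow++,fast++
(s=1,f=1) a[fast]=0 → fast++
(s=1,f=2) a[fast]=0 → fast++
(s=1,f=3) a[fast]=2≠0 swap→a[1]=2 → slow++,fast++
(s=2,f=4) a[fast]=0 → fast++

slow=2, fast=5, a=[2, 2, 0, 0, 0, 0, 9, 0, 0, 0, 6, 0, 7, 3, 8, 0]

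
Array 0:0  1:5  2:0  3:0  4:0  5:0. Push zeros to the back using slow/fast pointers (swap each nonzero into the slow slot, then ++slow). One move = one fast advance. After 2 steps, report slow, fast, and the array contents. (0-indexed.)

slow=1, fast=2, a=[5, 0, 0, 0, 0, 0]

(s=0,f=0) a[fast]=0 → fast++
(s=0,f=1) a[fast]=5≠0 swap→a[0]=5 → slow++,fast++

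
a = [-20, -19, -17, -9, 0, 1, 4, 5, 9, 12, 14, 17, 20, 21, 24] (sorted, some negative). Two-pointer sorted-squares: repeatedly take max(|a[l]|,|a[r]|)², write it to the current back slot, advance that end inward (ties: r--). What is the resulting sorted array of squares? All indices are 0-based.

[0, 1, 16, 25, 81, 81, 144, 196, 289, 289, 361, 400, 400, 441, 576]

[0,14] |-20|<=|24| out[14]=576 → r--
[0,13] |-20|<=|21| out[13]=441 → r--
[0,12] |-20|<=|20| out[12]=400 → r--
[0,11] |-20|>|17| out[11]=400 → l++
[1,11] |-19|>|17| out[10]=361 → l++
[2,11] |-17|<=|17| out[9]=289 → r--
[2,10] |-17|>|14| out[8]=289 → l++
[3,10] |-9|<=|14| out[7]=196 → r--
[3,9] |-9|<=|12| out[6]=144 → r--
[3,8] |-9|<=|9| out[5]=81 → r--
[3,7] |-9|>|5| out[4]=81 → l++
[4,7] |0|<=|5| out[3]=25 → r--
[4,6] |0|<=|4| out[2]=16 → r--
[4,5] |0|<=|1| out[1]=1 → r--
[4,4] |0|<=|0| out[0]=0 → r--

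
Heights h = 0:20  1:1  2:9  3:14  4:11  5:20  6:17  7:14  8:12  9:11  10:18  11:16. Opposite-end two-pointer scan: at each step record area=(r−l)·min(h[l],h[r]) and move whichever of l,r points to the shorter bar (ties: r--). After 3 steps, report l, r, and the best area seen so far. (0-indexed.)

l=0, r=8, best area=180

[0,11] min(20,16)*11=176 best=176 * → r--
[0,10] min(20,18)*10=180 best=180 * → r--
[0,9] min(20,11)*9=99 best=180 → r--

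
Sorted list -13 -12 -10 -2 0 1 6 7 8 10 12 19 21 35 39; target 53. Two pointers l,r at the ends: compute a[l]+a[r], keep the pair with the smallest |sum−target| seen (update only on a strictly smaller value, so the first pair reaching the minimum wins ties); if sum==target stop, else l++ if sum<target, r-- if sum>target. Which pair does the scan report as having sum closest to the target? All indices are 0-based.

pair (19, 35) with sum 54 (|Δ|=1)

l=0 r=14: -13+39=26 d=27 *, l++
l=1 r=14: -12+39=27 d=26 *, l++
l=2 r=14: -10+39=29 d=24 *, l++
l=3 r=14: -2+39=37 d=16 *, l++
l=4 r=14: 0+39=39 d=14 *, l++
l=5 r=14: 1+39=40 d=13 *, l++
l=6 r=14: 6+39=45 d=8 *, l++
l=7 r=14: 7+39=46 d=7 *, l++
l=8 r=14: 8+39=47 d=6 *, l++
l=9 r=14: 10+39=49 d=4 *, l++
l=10 r=14: 12+39=51 d=2 *, l++
l=11 r=14: 19+39=58 d=5, r--
l=11 r=13: 19+35=54 d=1 *, r--
l=11 r=12: 19+21=40 d=13, l++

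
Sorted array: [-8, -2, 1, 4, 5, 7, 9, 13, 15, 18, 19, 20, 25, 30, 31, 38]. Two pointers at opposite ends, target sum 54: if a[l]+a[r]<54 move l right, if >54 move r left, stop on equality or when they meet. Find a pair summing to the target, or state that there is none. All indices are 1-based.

l=1 r=16: -8+38=30 <54, l++
l=2 r=16: -2+38=36 <54, l++
l=3 r=16: 1+38=39 <54, l++
l=4 r=16: 4+38=42 <54, l++
l=5 r=16: 5+38=43 <54, l++
l=6 r=16: 7+38=45 <54, l++
l=7 r=16: 9+38=47 <54, l++
l=8 r=16: 13+38=51 <54, l++
l=9 r=16: 15+38=53 <54, l++
l=10 r=16: 18+38=56 >54, r--
l=10 r=15: 18+31=49 <54, l++
l=11 r=15: 19+31=50 <54, l++
l=12 r=15: 20+31=51 <54, l++
l=13 r=15: 25+31=56 >54, r--
l=13 r=14: 25+30=55 >54, r--

no pair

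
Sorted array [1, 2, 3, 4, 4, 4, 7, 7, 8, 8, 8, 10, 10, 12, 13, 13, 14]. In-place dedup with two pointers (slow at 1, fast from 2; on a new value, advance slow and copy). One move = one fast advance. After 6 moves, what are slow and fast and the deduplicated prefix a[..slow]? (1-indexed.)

slow=5, fast=8, prefix=[1, 2, 3, 4, 7]

(s=1,f=2) a[fast]=2≠a[slow]=1 write a[2]=2 → slow++,fast++
(s=2,f=3) a[fast]=3≠a[slow]=2 write a[3]=3 → slow++,fast++
(s=3,f=4) a[fast]=4≠a[slow]=3 write a[4]=4 → slow++,fast++
(s=4,f=5) a[fast]=4=a[slow] dup → fast++
(s=4,f=6) a[fast]=4=a[slow] dup → fast++
(s=4,f=7) a[fast]=7≠a[slow]=4 write a[5]=7 → slow++,fast++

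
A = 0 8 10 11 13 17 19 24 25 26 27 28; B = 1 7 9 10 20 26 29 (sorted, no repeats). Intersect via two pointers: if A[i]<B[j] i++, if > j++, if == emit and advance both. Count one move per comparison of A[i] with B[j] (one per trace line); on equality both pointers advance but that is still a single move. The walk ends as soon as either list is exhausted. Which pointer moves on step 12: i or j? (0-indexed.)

[i=0,j=0] 0<1 → i++
[i=1,j=0] 8>1 → j++
[i=1,j=1] 8>7 → j++
[i=1,j=2] 8<9 → i++
[i=2,j=2] 10>9 → j++
[i=2,j=3] 10==10 emit → i++,j++
[i=3,j=4] 11<20 → i++
[i=4,j=4] 13<20 → i++
[i=5,j=4] 17<20 → i++
[i=6,j=4] 19<20 → i++
[i=7,j=4] 24>20 → j++
[i=7,j=5] 24<26 → i++

i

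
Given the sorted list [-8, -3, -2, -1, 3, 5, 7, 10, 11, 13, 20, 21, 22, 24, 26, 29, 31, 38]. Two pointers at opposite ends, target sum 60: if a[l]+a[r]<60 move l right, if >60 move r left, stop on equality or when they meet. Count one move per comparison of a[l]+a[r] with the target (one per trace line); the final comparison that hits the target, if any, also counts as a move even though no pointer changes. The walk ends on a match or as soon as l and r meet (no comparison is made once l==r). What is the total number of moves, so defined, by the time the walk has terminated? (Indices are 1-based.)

l=1 r=18: -8+38=30 <60, l++
l=2 r=18: -3+38=35 <60, l++
l=3 r=18: -2+38=36 <60, l++
l=4 r=18: -1+38=37 <60, l++
l=5 r=18: 3+38=41 <60, l++
l=6 r=18: 5+38=43 <60, l++
l=7 r=18: 7+38=45 <60, l++
l=8 r=18: 10+38=48 <60, l++
l=9 r=18: 11+38=49 <60, l++
l=10 r=18: 13+38=51 <60, l++
l=11 r=18: 20+38=58 <60, l++
l=12 r=18: 21+38=59 <60, l++
l=13 r=18: 22+38=60, found

13 moves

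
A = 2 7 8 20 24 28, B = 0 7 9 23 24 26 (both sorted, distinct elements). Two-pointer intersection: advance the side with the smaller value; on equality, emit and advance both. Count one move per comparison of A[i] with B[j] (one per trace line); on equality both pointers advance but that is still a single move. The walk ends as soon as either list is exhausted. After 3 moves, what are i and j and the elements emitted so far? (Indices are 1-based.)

[i=1,j=1] 2>0 → j++
[i=1,j=2] 2<7 → i++
[i=2,j=2] 7==7 emit → i++,j++

i=3, j=3, emitted=[7]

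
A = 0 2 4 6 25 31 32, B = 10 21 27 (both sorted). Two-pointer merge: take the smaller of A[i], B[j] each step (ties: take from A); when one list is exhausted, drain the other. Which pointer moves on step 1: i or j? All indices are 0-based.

i

[i=0,j=0] A[i]=0<=B[j]=10 take 0 → i++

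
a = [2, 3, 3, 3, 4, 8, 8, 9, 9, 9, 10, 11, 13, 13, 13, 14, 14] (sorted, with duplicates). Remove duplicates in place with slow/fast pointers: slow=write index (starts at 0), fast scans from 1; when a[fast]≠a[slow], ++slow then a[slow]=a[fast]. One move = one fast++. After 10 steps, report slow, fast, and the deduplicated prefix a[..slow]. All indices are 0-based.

slow=5, fast=11, prefix=[2, 3, 4, 8, 9, 10]

slow=0 fast=1: a[fast]=3≠a[slow]=2 write a[1]=3, slow++,fast++
slow=1 fast=2: a[fast]=3=a[slow] dup, fast++
slow=1 fast=3: a[fast]=3=a[slow] dup, fast++
slow=1 fast=4: a[fast]=4≠a[slow]=3 write a[2]=4, slow++,fast++
slow=2 fast=5: a[fast]=8≠a[slow]=4 write a[3]=8, slow++,fast++
slow=3 fast=6: a[fast]=8=a[slow] dup, fast++
slow=3 fast=7: a[fast]=9≠a[slow]=8 write a[4]=9, slow++,fast++
slow=4 fast=8: a[fast]=9=a[slow] dup, fast++
slow=4 fast=9: a[fast]=9=a[slow] dup, fast++
slow=4 fast=10: a[fast]=10≠a[slow]=9 write a[5]=10, slow++,fast++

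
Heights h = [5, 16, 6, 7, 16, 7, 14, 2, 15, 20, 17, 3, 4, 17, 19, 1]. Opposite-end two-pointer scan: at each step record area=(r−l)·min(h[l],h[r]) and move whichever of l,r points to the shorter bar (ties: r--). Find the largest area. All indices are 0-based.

max area = 208

[0,15] min(5,1)*15=15 best=15 * → r--
[0,14] min(5,19)*14=70 best=70 * → l++
[1,14] min(16,19)*13=208 best=208 * → l++
[2,14] min(6,19)*12=72 best=208 → l++
[3,14] min(7,19)*11=77 best=208 → l++
[4,14] min(16,19)*10=160 best=208 → l++
[5,14] min(7,19)*9=63 best=208 → l++
[6,14] min(14,19)*8=112 best=208 → l++
[7,14] min(2,19)*7=14 best=208 → l++
[8,14] min(15,19)*6=90 best=208 → l++
[9,14] min(20,19)*5=95 best=208 → r--
[9,13] min(20,17)*4=68 best=208 → r--
[9,12] min(20,4)*3=12 best=208 → r--
[9,11] min(20,3)*2=6 best=208 → r--
[9,10] min(20,17)*1=17 best=208 → r--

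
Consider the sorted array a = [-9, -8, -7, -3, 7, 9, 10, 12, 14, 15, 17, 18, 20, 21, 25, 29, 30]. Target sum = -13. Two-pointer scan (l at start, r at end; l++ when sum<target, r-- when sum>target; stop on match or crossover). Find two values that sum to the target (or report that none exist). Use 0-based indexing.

no pair

[0,16] -9+30=21 >-13 → r--
[0,15] -9+29=20 >-13 → r--
[0,14] -9+25=16 >-13 → r--
[0,13] -9+21=12 >-13 → r--
[0,12] -9+20=11 >-13 → r--
[0,11] -9+18=9 >-13 → r--
[0,10] -9+17=8 >-13 → r--
[0,9] -9+15=6 >-13 → r--
[0,8] -9+14=5 >-13 → r--
[0,7] -9+12=3 >-13 → r--
[0,6] -9+10=1 >-13 → r--
[0,5] -9+9=0 >-13 → r--
[0,4] -9+7=-2 >-13 → r--
[0,3] -9+-3=-12 >-13 → r--
[0,2] -9+-7=-16 <-13 → l++
[1,2] -8+-7=-15 <-13 → l++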